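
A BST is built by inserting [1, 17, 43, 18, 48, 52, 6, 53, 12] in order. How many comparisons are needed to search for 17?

Search path for 17: 1 -> 17
Found: True
Comparisons: 2


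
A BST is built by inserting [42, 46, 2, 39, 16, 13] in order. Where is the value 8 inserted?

Starting tree (level order): [42, 2, 46, None, 39, None, None, 16, None, 13]
Insertion path: 42 -> 2 -> 39 -> 16 -> 13
Result: insert 8 as left child of 13
Final tree (level order): [42, 2, 46, None, 39, None, None, 16, None, 13, None, 8]


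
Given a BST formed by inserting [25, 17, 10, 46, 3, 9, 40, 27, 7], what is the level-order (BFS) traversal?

Tree insertion order: [25, 17, 10, 46, 3, 9, 40, 27, 7]
Tree (level-order array): [25, 17, 46, 10, None, 40, None, 3, None, 27, None, None, 9, None, None, 7]
BFS from the root, enqueuing left then right child of each popped node:
  queue [25] -> pop 25, enqueue [17, 46], visited so far: [25]
  queue [17, 46] -> pop 17, enqueue [10], visited so far: [25, 17]
  queue [46, 10] -> pop 46, enqueue [40], visited so far: [25, 17, 46]
  queue [10, 40] -> pop 10, enqueue [3], visited so far: [25, 17, 46, 10]
  queue [40, 3] -> pop 40, enqueue [27], visited so far: [25, 17, 46, 10, 40]
  queue [3, 27] -> pop 3, enqueue [9], visited so far: [25, 17, 46, 10, 40, 3]
  queue [27, 9] -> pop 27, enqueue [none], visited so far: [25, 17, 46, 10, 40, 3, 27]
  queue [9] -> pop 9, enqueue [7], visited so far: [25, 17, 46, 10, 40, 3, 27, 9]
  queue [7] -> pop 7, enqueue [none], visited so far: [25, 17, 46, 10, 40, 3, 27, 9, 7]
Result: [25, 17, 46, 10, 40, 3, 27, 9, 7]


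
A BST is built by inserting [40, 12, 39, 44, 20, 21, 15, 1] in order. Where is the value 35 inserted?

Starting tree (level order): [40, 12, 44, 1, 39, None, None, None, None, 20, None, 15, 21]
Insertion path: 40 -> 12 -> 39 -> 20 -> 21
Result: insert 35 as right child of 21
Final tree (level order): [40, 12, 44, 1, 39, None, None, None, None, 20, None, 15, 21, None, None, None, 35]


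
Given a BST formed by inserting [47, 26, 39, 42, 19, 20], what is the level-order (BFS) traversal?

Tree insertion order: [47, 26, 39, 42, 19, 20]
Tree (level-order array): [47, 26, None, 19, 39, None, 20, None, 42]
BFS from the root, enqueuing left then right child of each popped node:
  queue [47] -> pop 47, enqueue [26], visited so far: [47]
  queue [26] -> pop 26, enqueue [19, 39], visited so far: [47, 26]
  queue [19, 39] -> pop 19, enqueue [20], visited so far: [47, 26, 19]
  queue [39, 20] -> pop 39, enqueue [42], visited so far: [47, 26, 19, 39]
  queue [20, 42] -> pop 20, enqueue [none], visited so far: [47, 26, 19, 39, 20]
  queue [42] -> pop 42, enqueue [none], visited so far: [47, 26, 19, 39, 20, 42]
Result: [47, 26, 19, 39, 20, 42]


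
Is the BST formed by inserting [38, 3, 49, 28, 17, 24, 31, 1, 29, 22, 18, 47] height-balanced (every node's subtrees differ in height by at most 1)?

Tree (level-order array): [38, 3, 49, 1, 28, 47, None, None, None, 17, 31, None, None, None, 24, 29, None, 22, None, None, None, 18]
Definition: a tree is height-balanced if, at every node, |h(left) - h(right)| <= 1 (empty subtree has height -1).
Bottom-up per-node check:
  node 1: h_left=-1, h_right=-1, diff=0 [OK], height=0
  node 18: h_left=-1, h_right=-1, diff=0 [OK], height=0
  node 22: h_left=0, h_right=-1, diff=1 [OK], height=1
  node 24: h_left=1, h_right=-1, diff=2 [FAIL (|1--1|=2 > 1)], height=2
  node 17: h_left=-1, h_right=2, diff=3 [FAIL (|-1-2|=3 > 1)], height=3
  node 29: h_left=-1, h_right=-1, diff=0 [OK], height=0
  node 31: h_left=0, h_right=-1, diff=1 [OK], height=1
  node 28: h_left=3, h_right=1, diff=2 [FAIL (|3-1|=2 > 1)], height=4
  node 3: h_left=0, h_right=4, diff=4 [FAIL (|0-4|=4 > 1)], height=5
  node 47: h_left=-1, h_right=-1, diff=0 [OK], height=0
  node 49: h_left=0, h_right=-1, diff=1 [OK], height=1
  node 38: h_left=5, h_right=1, diff=4 [FAIL (|5-1|=4 > 1)], height=6
Node 24 violates the condition: |1 - -1| = 2 > 1.
Result: Not balanced


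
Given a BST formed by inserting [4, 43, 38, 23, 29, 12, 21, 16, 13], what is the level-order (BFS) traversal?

Tree insertion order: [4, 43, 38, 23, 29, 12, 21, 16, 13]
Tree (level-order array): [4, None, 43, 38, None, 23, None, 12, 29, None, 21, None, None, 16, None, 13]
BFS from the root, enqueuing left then right child of each popped node:
  queue [4] -> pop 4, enqueue [43], visited so far: [4]
  queue [43] -> pop 43, enqueue [38], visited so far: [4, 43]
  queue [38] -> pop 38, enqueue [23], visited so far: [4, 43, 38]
  queue [23] -> pop 23, enqueue [12, 29], visited so far: [4, 43, 38, 23]
  queue [12, 29] -> pop 12, enqueue [21], visited so far: [4, 43, 38, 23, 12]
  queue [29, 21] -> pop 29, enqueue [none], visited so far: [4, 43, 38, 23, 12, 29]
  queue [21] -> pop 21, enqueue [16], visited so far: [4, 43, 38, 23, 12, 29, 21]
  queue [16] -> pop 16, enqueue [13], visited so far: [4, 43, 38, 23, 12, 29, 21, 16]
  queue [13] -> pop 13, enqueue [none], visited so far: [4, 43, 38, 23, 12, 29, 21, 16, 13]
Result: [4, 43, 38, 23, 12, 29, 21, 16, 13]


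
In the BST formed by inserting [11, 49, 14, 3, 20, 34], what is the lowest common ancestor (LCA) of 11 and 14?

Tree insertion order: [11, 49, 14, 3, 20, 34]
Tree (level-order array): [11, 3, 49, None, None, 14, None, None, 20, None, 34]
In a BST, the LCA of p=11, q=14 is the first node v on the
root-to-leaf path with p <= v <= q (go left if both < v, right if both > v).
Walk from root:
  at 11: 11 <= 11 <= 14, this is the LCA
LCA = 11


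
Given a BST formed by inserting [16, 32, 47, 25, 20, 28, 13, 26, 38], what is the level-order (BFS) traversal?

Tree insertion order: [16, 32, 47, 25, 20, 28, 13, 26, 38]
Tree (level-order array): [16, 13, 32, None, None, 25, 47, 20, 28, 38, None, None, None, 26]
BFS from the root, enqueuing left then right child of each popped node:
  queue [16] -> pop 16, enqueue [13, 32], visited so far: [16]
  queue [13, 32] -> pop 13, enqueue [none], visited so far: [16, 13]
  queue [32] -> pop 32, enqueue [25, 47], visited so far: [16, 13, 32]
  queue [25, 47] -> pop 25, enqueue [20, 28], visited so far: [16, 13, 32, 25]
  queue [47, 20, 28] -> pop 47, enqueue [38], visited so far: [16, 13, 32, 25, 47]
  queue [20, 28, 38] -> pop 20, enqueue [none], visited so far: [16, 13, 32, 25, 47, 20]
  queue [28, 38] -> pop 28, enqueue [26], visited so far: [16, 13, 32, 25, 47, 20, 28]
  queue [38, 26] -> pop 38, enqueue [none], visited so far: [16, 13, 32, 25, 47, 20, 28, 38]
  queue [26] -> pop 26, enqueue [none], visited so far: [16, 13, 32, 25, 47, 20, 28, 38, 26]
Result: [16, 13, 32, 25, 47, 20, 28, 38, 26]


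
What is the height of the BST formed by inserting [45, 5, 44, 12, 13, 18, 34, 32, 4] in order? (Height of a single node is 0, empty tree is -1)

Insertion order: [45, 5, 44, 12, 13, 18, 34, 32, 4]
Tree (level-order array): [45, 5, None, 4, 44, None, None, 12, None, None, 13, None, 18, None, 34, 32]
Compute height bottom-up (empty subtree = -1):
  height(4) = 1 + max(-1, -1) = 0
  height(32) = 1 + max(-1, -1) = 0
  height(34) = 1 + max(0, -1) = 1
  height(18) = 1 + max(-1, 1) = 2
  height(13) = 1 + max(-1, 2) = 3
  height(12) = 1 + max(-1, 3) = 4
  height(44) = 1 + max(4, -1) = 5
  height(5) = 1 + max(0, 5) = 6
  height(45) = 1 + max(6, -1) = 7
Height = 7


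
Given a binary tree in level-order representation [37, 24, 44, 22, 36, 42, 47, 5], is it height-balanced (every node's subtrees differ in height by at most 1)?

Tree (level-order array): [37, 24, 44, 22, 36, 42, 47, 5]
Definition: a tree is height-balanced if, at every node, |h(left) - h(right)| <= 1 (empty subtree has height -1).
Bottom-up per-node check:
  node 5: h_left=-1, h_right=-1, diff=0 [OK], height=0
  node 22: h_left=0, h_right=-1, diff=1 [OK], height=1
  node 36: h_left=-1, h_right=-1, diff=0 [OK], height=0
  node 24: h_left=1, h_right=0, diff=1 [OK], height=2
  node 42: h_left=-1, h_right=-1, diff=0 [OK], height=0
  node 47: h_left=-1, h_right=-1, diff=0 [OK], height=0
  node 44: h_left=0, h_right=0, diff=0 [OK], height=1
  node 37: h_left=2, h_right=1, diff=1 [OK], height=3
All nodes satisfy the balance condition.
Result: Balanced


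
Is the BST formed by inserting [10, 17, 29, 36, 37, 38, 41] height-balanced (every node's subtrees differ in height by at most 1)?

Tree (level-order array): [10, None, 17, None, 29, None, 36, None, 37, None, 38, None, 41]
Definition: a tree is height-balanced if, at every node, |h(left) - h(right)| <= 1 (empty subtree has height -1).
Bottom-up per-node check:
  node 41: h_left=-1, h_right=-1, diff=0 [OK], height=0
  node 38: h_left=-1, h_right=0, diff=1 [OK], height=1
  node 37: h_left=-1, h_right=1, diff=2 [FAIL (|-1-1|=2 > 1)], height=2
  node 36: h_left=-1, h_right=2, diff=3 [FAIL (|-1-2|=3 > 1)], height=3
  node 29: h_left=-1, h_right=3, diff=4 [FAIL (|-1-3|=4 > 1)], height=4
  node 17: h_left=-1, h_right=4, diff=5 [FAIL (|-1-4|=5 > 1)], height=5
  node 10: h_left=-1, h_right=5, diff=6 [FAIL (|-1-5|=6 > 1)], height=6
Node 37 violates the condition: |-1 - 1| = 2 > 1.
Result: Not balanced


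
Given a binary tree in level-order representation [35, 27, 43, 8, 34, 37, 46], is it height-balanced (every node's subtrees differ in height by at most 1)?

Tree (level-order array): [35, 27, 43, 8, 34, 37, 46]
Definition: a tree is height-balanced if, at every node, |h(left) - h(right)| <= 1 (empty subtree has height -1).
Bottom-up per-node check:
  node 8: h_left=-1, h_right=-1, diff=0 [OK], height=0
  node 34: h_left=-1, h_right=-1, diff=0 [OK], height=0
  node 27: h_left=0, h_right=0, diff=0 [OK], height=1
  node 37: h_left=-1, h_right=-1, diff=0 [OK], height=0
  node 46: h_left=-1, h_right=-1, diff=0 [OK], height=0
  node 43: h_left=0, h_right=0, diff=0 [OK], height=1
  node 35: h_left=1, h_right=1, diff=0 [OK], height=2
All nodes satisfy the balance condition.
Result: Balanced


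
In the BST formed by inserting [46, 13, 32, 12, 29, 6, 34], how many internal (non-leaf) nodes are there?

Tree built from: [46, 13, 32, 12, 29, 6, 34]
Tree (level-order array): [46, 13, None, 12, 32, 6, None, 29, 34]
Rule: An internal node has at least one child.
Per-node child counts:
  node 46: 1 child(ren)
  node 13: 2 child(ren)
  node 12: 1 child(ren)
  node 6: 0 child(ren)
  node 32: 2 child(ren)
  node 29: 0 child(ren)
  node 34: 0 child(ren)
Matching nodes: [46, 13, 12, 32]
Count of internal (non-leaf) nodes: 4


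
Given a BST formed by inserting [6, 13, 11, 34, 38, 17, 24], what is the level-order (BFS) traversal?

Tree insertion order: [6, 13, 11, 34, 38, 17, 24]
Tree (level-order array): [6, None, 13, 11, 34, None, None, 17, 38, None, 24]
BFS from the root, enqueuing left then right child of each popped node:
  queue [6] -> pop 6, enqueue [13], visited so far: [6]
  queue [13] -> pop 13, enqueue [11, 34], visited so far: [6, 13]
  queue [11, 34] -> pop 11, enqueue [none], visited so far: [6, 13, 11]
  queue [34] -> pop 34, enqueue [17, 38], visited so far: [6, 13, 11, 34]
  queue [17, 38] -> pop 17, enqueue [24], visited so far: [6, 13, 11, 34, 17]
  queue [38, 24] -> pop 38, enqueue [none], visited so far: [6, 13, 11, 34, 17, 38]
  queue [24] -> pop 24, enqueue [none], visited so far: [6, 13, 11, 34, 17, 38, 24]
Result: [6, 13, 11, 34, 17, 38, 24]


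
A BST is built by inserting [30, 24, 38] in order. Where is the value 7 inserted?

Starting tree (level order): [30, 24, 38]
Insertion path: 30 -> 24
Result: insert 7 as left child of 24
Final tree (level order): [30, 24, 38, 7]


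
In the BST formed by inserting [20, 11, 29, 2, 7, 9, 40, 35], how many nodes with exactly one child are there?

Tree built from: [20, 11, 29, 2, 7, 9, 40, 35]
Tree (level-order array): [20, 11, 29, 2, None, None, 40, None, 7, 35, None, None, 9]
Rule: These are nodes with exactly 1 non-null child.
Per-node child counts:
  node 20: 2 child(ren)
  node 11: 1 child(ren)
  node 2: 1 child(ren)
  node 7: 1 child(ren)
  node 9: 0 child(ren)
  node 29: 1 child(ren)
  node 40: 1 child(ren)
  node 35: 0 child(ren)
Matching nodes: [11, 2, 7, 29, 40]
Count of nodes with exactly one child: 5


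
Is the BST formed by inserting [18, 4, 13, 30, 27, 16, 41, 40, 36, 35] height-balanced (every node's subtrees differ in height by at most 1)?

Tree (level-order array): [18, 4, 30, None, 13, 27, 41, None, 16, None, None, 40, None, None, None, 36, None, 35]
Definition: a tree is height-balanced if, at every node, |h(left) - h(right)| <= 1 (empty subtree has height -1).
Bottom-up per-node check:
  node 16: h_left=-1, h_right=-1, diff=0 [OK], height=0
  node 13: h_left=-1, h_right=0, diff=1 [OK], height=1
  node 4: h_left=-1, h_right=1, diff=2 [FAIL (|-1-1|=2 > 1)], height=2
  node 27: h_left=-1, h_right=-1, diff=0 [OK], height=0
  node 35: h_left=-1, h_right=-1, diff=0 [OK], height=0
  node 36: h_left=0, h_right=-1, diff=1 [OK], height=1
  node 40: h_left=1, h_right=-1, diff=2 [FAIL (|1--1|=2 > 1)], height=2
  node 41: h_left=2, h_right=-1, diff=3 [FAIL (|2--1|=3 > 1)], height=3
  node 30: h_left=0, h_right=3, diff=3 [FAIL (|0-3|=3 > 1)], height=4
  node 18: h_left=2, h_right=4, diff=2 [FAIL (|2-4|=2 > 1)], height=5
Node 4 violates the condition: |-1 - 1| = 2 > 1.
Result: Not balanced


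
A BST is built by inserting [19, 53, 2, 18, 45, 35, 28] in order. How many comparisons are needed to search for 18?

Search path for 18: 19 -> 2 -> 18
Found: True
Comparisons: 3


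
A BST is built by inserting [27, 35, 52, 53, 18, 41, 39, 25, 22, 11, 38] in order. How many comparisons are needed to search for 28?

Search path for 28: 27 -> 35
Found: False
Comparisons: 2


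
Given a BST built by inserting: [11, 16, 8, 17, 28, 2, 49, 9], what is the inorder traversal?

Tree insertion order: [11, 16, 8, 17, 28, 2, 49, 9]
Tree (level-order array): [11, 8, 16, 2, 9, None, 17, None, None, None, None, None, 28, None, 49]
Inorder traversal: [2, 8, 9, 11, 16, 17, 28, 49]


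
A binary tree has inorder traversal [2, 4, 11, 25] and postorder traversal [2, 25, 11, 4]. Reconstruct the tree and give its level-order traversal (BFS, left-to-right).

Inorder:   [2, 4, 11, 25]
Postorder: [2, 25, 11, 4]
Algorithm: postorder visits root last, so walk postorder right-to-left;
each value is the root of the current inorder slice — split it at that
value, recurse on the right subtree first, then the left.
Recursive splits:
  root=4; inorder splits into left=[2], right=[11, 25]
  root=11; inorder splits into left=[], right=[25]
  root=25; inorder splits into left=[], right=[]
  root=2; inorder splits into left=[], right=[]
Reconstructed level-order: [4, 2, 11, 25]


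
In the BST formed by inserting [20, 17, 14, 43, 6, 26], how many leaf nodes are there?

Tree built from: [20, 17, 14, 43, 6, 26]
Tree (level-order array): [20, 17, 43, 14, None, 26, None, 6]
Rule: A leaf has 0 children.
Per-node child counts:
  node 20: 2 child(ren)
  node 17: 1 child(ren)
  node 14: 1 child(ren)
  node 6: 0 child(ren)
  node 43: 1 child(ren)
  node 26: 0 child(ren)
Matching nodes: [6, 26]
Count of leaf nodes: 2


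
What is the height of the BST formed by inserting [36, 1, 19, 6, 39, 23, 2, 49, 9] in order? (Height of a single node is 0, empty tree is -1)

Insertion order: [36, 1, 19, 6, 39, 23, 2, 49, 9]
Tree (level-order array): [36, 1, 39, None, 19, None, 49, 6, 23, None, None, 2, 9]
Compute height bottom-up (empty subtree = -1):
  height(2) = 1 + max(-1, -1) = 0
  height(9) = 1 + max(-1, -1) = 0
  height(6) = 1 + max(0, 0) = 1
  height(23) = 1 + max(-1, -1) = 0
  height(19) = 1 + max(1, 0) = 2
  height(1) = 1 + max(-1, 2) = 3
  height(49) = 1 + max(-1, -1) = 0
  height(39) = 1 + max(-1, 0) = 1
  height(36) = 1 + max(3, 1) = 4
Height = 4


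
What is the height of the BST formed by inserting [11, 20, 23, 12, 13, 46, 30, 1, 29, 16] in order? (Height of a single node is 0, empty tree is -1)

Insertion order: [11, 20, 23, 12, 13, 46, 30, 1, 29, 16]
Tree (level-order array): [11, 1, 20, None, None, 12, 23, None, 13, None, 46, None, 16, 30, None, None, None, 29]
Compute height bottom-up (empty subtree = -1):
  height(1) = 1 + max(-1, -1) = 0
  height(16) = 1 + max(-1, -1) = 0
  height(13) = 1 + max(-1, 0) = 1
  height(12) = 1 + max(-1, 1) = 2
  height(29) = 1 + max(-1, -1) = 0
  height(30) = 1 + max(0, -1) = 1
  height(46) = 1 + max(1, -1) = 2
  height(23) = 1 + max(-1, 2) = 3
  height(20) = 1 + max(2, 3) = 4
  height(11) = 1 + max(0, 4) = 5
Height = 5


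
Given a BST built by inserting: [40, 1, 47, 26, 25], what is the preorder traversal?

Tree insertion order: [40, 1, 47, 26, 25]
Tree (level-order array): [40, 1, 47, None, 26, None, None, 25]
Preorder traversal: [40, 1, 26, 25, 47]


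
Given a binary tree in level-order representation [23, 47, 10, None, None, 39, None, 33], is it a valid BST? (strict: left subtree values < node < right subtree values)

Level-order array: [23, 47, 10, None, None, 39, None, 33]
Validate using subtree bounds (lo, hi): at each node, require lo < value < hi,
then recurse left with hi=value and right with lo=value.
Preorder trace (stopping at first violation):
  at node 23 with bounds (-inf, +inf): OK
  at node 47 with bounds (-inf, 23): VIOLATION
Node 47 violates its bound: not (-inf < 47 < 23).
Result: Not a valid BST


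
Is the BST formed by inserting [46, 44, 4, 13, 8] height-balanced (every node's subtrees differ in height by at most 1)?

Tree (level-order array): [46, 44, None, 4, None, None, 13, 8]
Definition: a tree is height-balanced if, at every node, |h(left) - h(right)| <= 1 (empty subtree has height -1).
Bottom-up per-node check:
  node 8: h_left=-1, h_right=-1, diff=0 [OK], height=0
  node 13: h_left=0, h_right=-1, diff=1 [OK], height=1
  node 4: h_left=-1, h_right=1, diff=2 [FAIL (|-1-1|=2 > 1)], height=2
  node 44: h_left=2, h_right=-1, diff=3 [FAIL (|2--1|=3 > 1)], height=3
  node 46: h_left=3, h_right=-1, diff=4 [FAIL (|3--1|=4 > 1)], height=4
Node 4 violates the condition: |-1 - 1| = 2 > 1.
Result: Not balanced


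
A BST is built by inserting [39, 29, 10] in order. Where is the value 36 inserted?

Starting tree (level order): [39, 29, None, 10]
Insertion path: 39 -> 29
Result: insert 36 as right child of 29
Final tree (level order): [39, 29, None, 10, 36]


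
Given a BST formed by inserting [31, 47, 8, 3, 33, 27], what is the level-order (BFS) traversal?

Tree insertion order: [31, 47, 8, 3, 33, 27]
Tree (level-order array): [31, 8, 47, 3, 27, 33]
BFS from the root, enqueuing left then right child of each popped node:
  queue [31] -> pop 31, enqueue [8, 47], visited so far: [31]
  queue [8, 47] -> pop 8, enqueue [3, 27], visited so far: [31, 8]
  queue [47, 3, 27] -> pop 47, enqueue [33], visited so far: [31, 8, 47]
  queue [3, 27, 33] -> pop 3, enqueue [none], visited so far: [31, 8, 47, 3]
  queue [27, 33] -> pop 27, enqueue [none], visited so far: [31, 8, 47, 3, 27]
  queue [33] -> pop 33, enqueue [none], visited so far: [31, 8, 47, 3, 27, 33]
Result: [31, 8, 47, 3, 27, 33]


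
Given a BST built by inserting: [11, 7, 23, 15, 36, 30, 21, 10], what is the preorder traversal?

Tree insertion order: [11, 7, 23, 15, 36, 30, 21, 10]
Tree (level-order array): [11, 7, 23, None, 10, 15, 36, None, None, None, 21, 30]
Preorder traversal: [11, 7, 10, 23, 15, 21, 36, 30]


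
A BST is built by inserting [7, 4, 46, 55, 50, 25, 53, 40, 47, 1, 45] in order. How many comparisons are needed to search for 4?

Search path for 4: 7 -> 4
Found: True
Comparisons: 2


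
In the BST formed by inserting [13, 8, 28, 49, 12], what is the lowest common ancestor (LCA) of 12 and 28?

Tree insertion order: [13, 8, 28, 49, 12]
Tree (level-order array): [13, 8, 28, None, 12, None, 49]
In a BST, the LCA of p=12, q=28 is the first node v on the
root-to-leaf path with p <= v <= q (go left if both < v, right if both > v).
Walk from root:
  at 13: 12 <= 13 <= 28, this is the LCA
LCA = 13


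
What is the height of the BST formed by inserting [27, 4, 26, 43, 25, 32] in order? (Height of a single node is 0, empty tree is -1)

Insertion order: [27, 4, 26, 43, 25, 32]
Tree (level-order array): [27, 4, 43, None, 26, 32, None, 25]
Compute height bottom-up (empty subtree = -1):
  height(25) = 1 + max(-1, -1) = 0
  height(26) = 1 + max(0, -1) = 1
  height(4) = 1 + max(-1, 1) = 2
  height(32) = 1 + max(-1, -1) = 0
  height(43) = 1 + max(0, -1) = 1
  height(27) = 1 + max(2, 1) = 3
Height = 3


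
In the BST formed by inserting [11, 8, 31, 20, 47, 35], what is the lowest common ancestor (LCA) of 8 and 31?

Tree insertion order: [11, 8, 31, 20, 47, 35]
Tree (level-order array): [11, 8, 31, None, None, 20, 47, None, None, 35]
In a BST, the LCA of p=8, q=31 is the first node v on the
root-to-leaf path with p <= v <= q (go left if both < v, right if both > v).
Walk from root:
  at 11: 8 <= 11 <= 31, this is the LCA
LCA = 11


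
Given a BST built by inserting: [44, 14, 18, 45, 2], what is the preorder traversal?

Tree insertion order: [44, 14, 18, 45, 2]
Tree (level-order array): [44, 14, 45, 2, 18]
Preorder traversal: [44, 14, 2, 18, 45]


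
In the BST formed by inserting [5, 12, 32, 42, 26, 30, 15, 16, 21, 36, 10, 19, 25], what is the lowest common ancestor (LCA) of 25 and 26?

Tree insertion order: [5, 12, 32, 42, 26, 30, 15, 16, 21, 36, 10, 19, 25]
Tree (level-order array): [5, None, 12, 10, 32, None, None, 26, 42, 15, 30, 36, None, None, 16, None, None, None, None, None, 21, 19, 25]
In a BST, the LCA of p=25, q=26 is the first node v on the
root-to-leaf path with p <= v <= q (go left if both < v, right if both > v).
Walk from root:
  at 5: both 25 and 26 > 5, go right
  at 12: both 25 and 26 > 12, go right
  at 32: both 25 and 26 < 32, go left
  at 26: 25 <= 26 <= 26, this is the LCA
LCA = 26


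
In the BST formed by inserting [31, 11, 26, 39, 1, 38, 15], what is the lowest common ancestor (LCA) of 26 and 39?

Tree insertion order: [31, 11, 26, 39, 1, 38, 15]
Tree (level-order array): [31, 11, 39, 1, 26, 38, None, None, None, 15]
In a BST, the LCA of p=26, q=39 is the first node v on the
root-to-leaf path with p <= v <= q (go left if both < v, right if both > v).
Walk from root:
  at 31: 26 <= 31 <= 39, this is the LCA
LCA = 31


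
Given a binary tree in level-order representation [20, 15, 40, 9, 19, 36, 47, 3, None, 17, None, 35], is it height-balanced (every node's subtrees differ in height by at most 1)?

Tree (level-order array): [20, 15, 40, 9, 19, 36, 47, 3, None, 17, None, 35]
Definition: a tree is height-balanced if, at every node, |h(left) - h(right)| <= 1 (empty subtree has height -1).
Bottom-up per-node check:
  node 3: h_left=-1, h_right=-1, diff=0 [OK], height=0
  node 9: h_left=0, h_right=-1, diff=1 [OK], height=1
  node 17: h_left=-1, h_right=-1, diff=0 [OK], height=0
  node 19: h_left=0, h_right=-1, diff=1 [OK], height=1
  node 15: h_left=1, h_right=1, diff=0 [OK], height=2
  node 35: h_left=-1, h_right=-1, diff=0 [OK], height=0
  node 36: h_left=0, h_right=-1, diff=1 [OK], height=1
  node 47: h_left=-1, h_right=-1, diff=0 [OK], height=0
  node 40: h_left=1, h_right=0, diff=1 [OK], height=2
  node 20: h_left=2, h_right=2, diff=0 [OK], height=3
All nodes satisfy the balance condition.
Result: Balanced


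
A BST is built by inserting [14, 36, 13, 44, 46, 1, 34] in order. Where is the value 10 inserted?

Starting tree (level order): [14, 13, 36, 1, None, 34, 44, None, None, None, None, None, 46]
Insertion path: 14 -> 13 -> 1
Result: insert 10 as right child of 1
Final tree (level order): [14, 13, 36, 1, None, 34, 44, None, 10, None, None, None, 46]


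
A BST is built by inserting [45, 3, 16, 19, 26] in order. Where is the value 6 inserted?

Starting tree (level order): [45, 3, None, None, 16, None, 19, None, 26]
Insertion path: 45 -> 3 -> 16
Result: insert 6 as left child of 16
Final tree (level order): [45, 3, None, None, 16, 6, 19, None, None, None, 26]


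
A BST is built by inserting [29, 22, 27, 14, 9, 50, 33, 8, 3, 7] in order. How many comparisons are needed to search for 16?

Search path for 16: 29 -> 22 -> 14
Found: False
Comparisons: 3


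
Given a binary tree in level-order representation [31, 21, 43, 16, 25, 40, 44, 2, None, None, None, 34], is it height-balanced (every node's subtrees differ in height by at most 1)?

Tree (level-order array): [31, 21, 43, 16, 25, 40, 44, 2, None, None, None, 34]
Definition: a tree is height-balanced if, at every node, |h(left) - h(right)| <= 1 (empty subtree has height -1).
Bottom-up per-node check:
  node 2: h_left=-1, h_right=-1, diff=0 [OK], height=0
  node 16: h_left=0, h_right=-1, diff=1 [OK], height=1
  node 25: h_left=-1, h_right=-1, diff=0 [OK], height=0
  node 21: h_left=1, h_right=0, diff=1 [OK], height=2
  node 34: h_left=-1, h_right=-1, diff=0 [OK], height=0
  node 40: h_left=0, h_right=-1, diff=1 [OK], height=1
  node 44: h_left=-1, h_right=-1, diff=0 [OK], height=0
  node 43: h_left=1, h_right=0, diff=1 [OK], height=2
  node 31: h_left=2, h_right=2, diff=0 [OK], height=3
All nodes satisfy the balance condition.
Result: Balanced


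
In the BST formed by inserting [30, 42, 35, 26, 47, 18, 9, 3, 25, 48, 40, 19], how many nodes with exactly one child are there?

Tree built from: [30, 42, 35, 26, 47, 18, 9, 3, 25, 48, 40, 19]
Tree (level-order array): [30, 26, 42, 18, None, 35, 47, 9, 25, None, 40, None, 48, 3, None, 19]
Rule: These are nodes with exactly 1 non-null child.
Per-node child counts:
  node 30: 2 child(ren)
  node 26: 1 child(ren)
  node 18: 2 child(ren)
  node 9: 1 child(ren)
  node 3: 0 child(ren)
  node 25: 1 child(ren)
  node 19: 0 child(ren)
  node 42: 2 child(ren)
  node 35: 1 child(ren)
  node 40: 0 child(ren)
  node 47: 1 child(ren)
  node 48: 0 child(ren)
Matching nodes: [26, 9, 25, 35, 47]
Count of nodes with exactly one child: 5


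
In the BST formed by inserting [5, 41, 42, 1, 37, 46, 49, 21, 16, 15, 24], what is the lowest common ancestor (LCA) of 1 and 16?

Tree insertion order: [5, 41, 42, 1, 37, 46, 49, 21, 16, 15, 24]
Tree (level-order array): [5, 1, 41, None, None, 37, 42, 21, None, None, 46, 16, 24, None, 49, 15]
In a BST, the LCA of p=1, q=16 is the first node v on the
root-to-leaf path with p <= v <= q (go left if both < v, right if both > v).
Walk from root:
  at 5: 1 <= 5 <= 16, this is the LCA
LCA = 5


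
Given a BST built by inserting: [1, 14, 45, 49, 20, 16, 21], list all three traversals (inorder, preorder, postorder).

Tree insertion order: [1, 14, 45, 49, 20, 16, 21]
Tree (level-order array): [1, None, 14, None, 45, 20, 49, 16, 21]
Inorder (L, root, R): [1, 14, 16, 20, 21, 45, 49]
Preorder (root, L, R): [1, 14, 45, 20, 16, 21, 49]
Postorder (L, R, root): [16, 21, 20, 49, 45, 14, 1]


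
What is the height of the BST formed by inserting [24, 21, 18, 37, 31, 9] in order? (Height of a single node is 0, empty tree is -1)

Insertion order: [24, 21, 18, 37, 31, 9]
Tree (level-order array): [24, 21, 37, 18, None, 31, None, 9]
Compute height bottom-up (empty subtree = -1):
  height(9) = 1 + max(-1, -1) = 0
  height(18) = 1 + max(0, -1) = 1
  height(21) = 1 + max(1, -1) = 2
  height(31) = 1 + max(-1, -1) = 0
  height(37) = 1 + max(0, -1) = 1
  height(24) = 1 + max(2, 1) = 3
Height = 3


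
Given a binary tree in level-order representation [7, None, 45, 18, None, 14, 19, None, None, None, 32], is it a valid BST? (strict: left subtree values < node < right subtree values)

Level-order array: [7, None, 45, 18, None, 14, 19, None, None, None, 32]
Validate using subtree bounds (lo, hi): at each node, require lo < value < hi,
then recurse left with hi=value and right with lo=value.
Preorder trace (stopping at first violation):
  at node 7 with bounds (-inf, +inf): OK
  at node 45 with bounds (7, +inf): OK
  at node 18 with bounds (7, 45): OK
  at node 14 with bounds (7, 18): OK
  at node 19 with bounds (18, 45): OK
  at node 32 with bounds (19, 45): OK
No violation found at any node.
Result: Valid BST


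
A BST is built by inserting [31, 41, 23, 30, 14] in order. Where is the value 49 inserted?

Starting tree (level order): [31, 23, 41, 14, 30]
Insertion path: 31 -> 41
Result: insert 49 as right child of 41
Final tree (level order): [31, 23, 41, 14, 30, None, 49]


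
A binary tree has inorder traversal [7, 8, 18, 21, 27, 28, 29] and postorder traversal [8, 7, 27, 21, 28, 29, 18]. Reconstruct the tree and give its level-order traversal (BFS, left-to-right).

Inorder:   [7, 8, 18, 21, 27, 28, 29]
Postorder: [8, 7, 27, 21, 28, 29, 18]
Algorithm: postorder visits root last, so walk postorder right-to-left;
each value is the root of the current inorder slice — split it at that
value, recurse on the right subtree first, then the left.
Recursive splits:
  root=18; inorder splits into left=[7, 8], right=[21, 27, 28, 29]
  root=29; inorder splits into left=[21, 27, 28], right=[]
  root=28; inorder splits into left=[21, 27], right=[]
  root=21; inorder splits into left=[], right=[27]
  root=27; inorder splits into left=[], right=[]
  root=7; inorder splits into left=[], right=[8]
  root=8; inorder splits into left=[], right=[]
Reconstructed level-order: [18, 7, 29, 8, 28, 21, 27]


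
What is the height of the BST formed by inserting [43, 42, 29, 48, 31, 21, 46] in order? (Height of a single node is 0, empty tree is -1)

Insertion order: [43, 42, 29, 48, 31, 21, 46]
Tree (level-order array): [43, 42, 48, 29, None, 46, None, 21, 31]
Compute height bottom-up (empty subtree = -1):
  height(21) = 1 + max(-1, -1) = 0
  height(31) = 1 + max(-1, -1) = 0
  height(29) = 1 + max(0, 0) = 1
  height(42) = 1 + max(1, -1) = 2
  height(46) = 1 + max(-1, -1) = 0
  height(48) = 1 + max(0, -1) = 1
  height(43) = 1 + max(2, 1) = 3
Height = 3


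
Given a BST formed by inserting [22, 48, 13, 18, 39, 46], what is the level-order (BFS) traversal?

Tree insertion order: [22, 48, 13, 18, 39, 46]
Tree (level-order array): [22, 13, 48, None, 18, 39, None, None, None, None, 46]
BFS from the root, enqueuing left then right child of each popped node:
  queue [22] -> pop 22, enqueue [13, 48], visited so far: [22]
  queue [13, 48] -> pop 13, enqueue [18], visited so far: [22, 13]
  queue [48, 18] -> pop 48, enqueue [39], visited so far: [22, 13, 48]
  queue [18, 39] -> pop 18, enqueue [none], visited so far: [22, 13, 48, 18]
  queue [39] -> pop 39, enqueue [46], visited so far: [22, 13, 48, 18, 39]
  queue [46] -> pop 46, enqueue [none], visited so far: [22, 13, 48, 18, 39, 46]
Result: [22, 13, 48, 18, 39, 46]


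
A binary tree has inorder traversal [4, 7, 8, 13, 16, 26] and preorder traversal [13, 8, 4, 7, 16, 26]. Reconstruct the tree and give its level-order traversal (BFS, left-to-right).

Inorder:  [4, 7, 8, 13, 16, 26]
Preorder: [13, 8, 4, 7, 16, 26]
Algorithm: preorder visits root first, so consume preorder in order;
for each root, split the current inorder slice at that value into
left-subtree inorder and right-subtree inorder, then recurse.
Recursive splits:
  root=13; inorder splits into left=[4, 7, 8], right=[16, 26]
  root=8; inorder splits into left=[4, 7], right=[]
  root=4; inorder splits into left=[], right=[7]
  root=7; inorder splits into left=[], right=[]
  root=16; inorder splits into left=[], right=[26]
  root=26; inorder splits into left=[], right=[]
Reconstructed level-order: [13, 8, 16, 4, 26, 7]


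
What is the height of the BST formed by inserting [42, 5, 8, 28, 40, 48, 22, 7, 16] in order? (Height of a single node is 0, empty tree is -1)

Insertion order: [42, 5, 8, 28, 40, 48, 22, 7, 16]
Tree (level-order array): [42, 5, 48, None, 8, None, None, 7, 28, None, None, 22, 40, 16]
Compute height bottom-up (empty subtree = -1):
  height(7) = 1 + max(-1, -1) = 0
  height(16) = 1 + max(-1, -1) = 0
  height(22) = 1 + max(0, -1) = 1
  height(40) = 1 + max(-1, -1) = 0
  height(28) = 1 + max(1, 0) = 2
  height(8) = 1 + max(0, 2) = 3
  height(5) = 1 + max(-1, 3) = 4
  height(48) = 1 + max(-1, -1) = 0
  height(42) = 1 + max(4, 0) = 5
Height = 5


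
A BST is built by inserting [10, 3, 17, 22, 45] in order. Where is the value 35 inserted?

Starting tree (level order): [10, 3, 17, None, None, None, 22, None, 45]
Insertion path: 10 -> 17 -> 22 -> 45
Result: insert 35 as left child of 45
Final tree (level order): [10, 3, 17, None, None, None, 22, None, 45, 35]


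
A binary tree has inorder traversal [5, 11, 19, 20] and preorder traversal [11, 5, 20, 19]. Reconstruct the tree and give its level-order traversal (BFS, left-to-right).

Inorder:  [5, 11, 19, 20]
Preorder: [11, 5, 20, 19]
Algorithm: preorder visits root first, so consume preorder in order;
for each root, split the current inorder slice at that value into
left-subtree inorder and right-subtree inorder, then recurse.
Recursive splits:
  root=11; inorder splits into left=[5], right=[19, 20]
  root=5; inorder splits into left=[], right=[]
  root=20; inorder splits into left=[19], right=[]
  root=19; inorder splits into left=[], right=[]
Reconstructed level-order: [11, 5, 20, 19]


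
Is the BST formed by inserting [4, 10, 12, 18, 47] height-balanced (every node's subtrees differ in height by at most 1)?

Tree (level-order array): [4, None, 10, None, 12, None, 18, None, 47]
Definition: a tree is height-balanced if, at every node, |h(left) - h(right)| <= 1 (empty subtree has height -1).
Bottom-up per-node check:
  node 47: h_left=-1, h_right=-1, diff=0 [OK], height=0
  node 18: h_left=-1, h_right=0, diff=1 [OK], height=1
  node 12: h_left=-1, h_right=1, diff=2 [FAIL (|-1-1|=2 > 1)], height=2
  node 10: h_left=-1, h_right=2, diff=3 [FAIL (|-1-2|=3 > 1)], height=3
  node 4: h_left=-1, h_right=3, diff=4 [FAIL (|-1-3|=4 > 1)], height=4
Node 12 violates the condition: |-1 - 1| = 2 > 1.
Result: Not balanced


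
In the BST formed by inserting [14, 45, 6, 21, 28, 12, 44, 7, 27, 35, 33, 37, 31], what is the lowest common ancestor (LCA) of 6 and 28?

Tree insertion order: [14, 45, 6, 21, 28, 12, 44, 7, 27, 35, 33, 37, 31]
Tree (level-order array): [14, 6, 45, None, 12, 21, None, 7, None, None, 28, None, None, 27, 44, None, None, 35, None, 33, 37, 31]
In a BST, the LCA of p=6, q=28 is the first node v on the
root-to-leaf path with p <= v <= q (go left if both < v, right if both > v).
Walk from root:
  at 14: 6 <= 14 <= 28, this is the LCA
LCA = 14


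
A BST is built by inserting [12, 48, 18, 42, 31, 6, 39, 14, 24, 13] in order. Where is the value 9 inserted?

Starting tree (level order): [12, 6, 48, None, None, 18, None, 14, 42, 13, None, 31, None, None, None, 24, 39]
Insertion path: 12 -> 6
Result: insert 9 as right child of 6
Final tree (level order): [12, 6, 48, None, 9, 18, None, None, None, 14, 42, 13, None, 31, None, None, None, 24, 39]


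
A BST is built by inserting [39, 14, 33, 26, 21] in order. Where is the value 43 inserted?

Starting tree (level order): [39, 14, None, None, 33, 26, None, 21]
Insertion path: 39
Result: insert 43 as right child of 39
Final tree (level order): [39, 14, 43, None, 33, None, None, 26, None, 21]


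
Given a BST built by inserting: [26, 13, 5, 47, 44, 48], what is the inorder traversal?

Tree insertion order: [26, 13, 5, 47, 44, 48]
Tree (level-order array): [26, 13, 47, 5, None, 44, 48]
Inorder traversal: [5, 13, 26, 44, 47, 48]


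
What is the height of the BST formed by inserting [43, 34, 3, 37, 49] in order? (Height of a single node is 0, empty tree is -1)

Insertion order: [43, 34, 3, 37, 49]
Tree (level-order array): [43, 34, 49, 3, 37]
Compute height bottom-up (empty subtree = -1):
  height(3) = 1 + max(-1, -1) = 0
  height(37) = 1 + max(-1, -1) = 0
  height(34) = 1 + max(0, 0) = 1
  height(49) = 1 + max(-1, -1) = 0
  height(43) = 1 + max(1, 0) = 2
Height = 2


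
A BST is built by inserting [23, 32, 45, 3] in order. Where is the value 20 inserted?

Starting tree (level order): [23, 3, 32, None, None, None, 45]
Insertion path: 23 -> 3
Result: insert 20 as right child of 3
Final tree (level order): [23, 3, 32, None, 20, None, 45]


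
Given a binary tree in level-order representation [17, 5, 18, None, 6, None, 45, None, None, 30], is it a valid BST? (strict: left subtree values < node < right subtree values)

Level-order array: [17, 5, 18, None, 6, None, 45, None, None, 30]
Validate using subtree bounds (lo, hi): at each node, require lo < value < hi,
then recurse left with hi=value and right with lo=value.
Preorder trace (stopping at first violation):
  at node 17 with bounds (-inf, +inf): OK
  at node 5 with bounds (-inf, 17): OK
  at node 6 with bounds (5, 17): OK
  at node 18 with bounds (17, +inf): OK
  at node 45 with bounds (18, +inf): OK
  at node 30 with bounds (18, 45): OK
No violation found at any node.
Result: Valid BST


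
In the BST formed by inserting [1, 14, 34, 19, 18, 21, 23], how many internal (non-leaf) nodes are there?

Tree built from: [1, 14, 34, 19, 18, 21, 23]
Tree (level-order array): [1, None, 14, None, 34, 19, None, 18, 21, None, None, None, 23]
Rule: An internal node has at least one child.
Per-node child counts:
  node 1: 1 child(ren)
  node 14: 1 child(ren)
  node 34: 1 child(ren)
  node 19: 2 child(ren)
  node 18: 0 child(ren)
  node 21: 1 child(ren)
  node 23: 0 child(ren)
Matching nodes: [1, 14, 34, 19, 21]
Count of internal (non-leaf) nodes: 5


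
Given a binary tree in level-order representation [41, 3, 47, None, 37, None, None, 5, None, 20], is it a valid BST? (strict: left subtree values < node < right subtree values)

Level-order array: [41, 3, 47, None, 37, None, None, 5, None, 20]
Validate using subtree bounds (lo, hi): at each node, require lo < value < hi,
then recurse left with hi=value and right with lo=value.
Preorder trace (stopping at first violation):
  at node 41 with bounds (-inf, +inf): OK
  at node 3 with bounds (-inf, 41): OK
  at node 37 with bounds (3, 41): OK
  at node 5 with bounds (3, 37): OK
  at node 20 with bounds (3, 5): VIOLATION
Node 20 violates its bound: not (3 < 20 < 5).
Result: Not a valid BST


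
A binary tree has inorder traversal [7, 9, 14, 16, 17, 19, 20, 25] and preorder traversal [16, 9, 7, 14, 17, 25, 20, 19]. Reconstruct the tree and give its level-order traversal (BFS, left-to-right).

Inorder:  [7, 9, 14, 16, 17, 19, 20, 25]
Preorder: [16, 9, 7, 14, 17, 25, 20, 19]
Algorithm: preorder visits root first, so consume preorder in order;
for each root, split the current inorder slice at that value into
left-subtree inorder and right-subtree inorder, then recurse.
Recursive splits:
  root=16; inorder splits into left=[7, 9, 14], right=[17, 19, 20, 25]
  root=9; inorder splits into left=[7], right=[14]
  root=7; inorder splits into left=[], right=[]
  root=14; inorder splits into left=[], right=[]
  root=17; inorder splits into left=[], right=[19, 20, 25]
  root=25; inorder splits into left=[19, 20], right=[]
  root=20; inorder splits into left=[19], right=[]
  root=19; inorder splits into left=[], right=[]
Reconstructed level-order: [16, 9, 17, 7, 14, 25, 20, 19]


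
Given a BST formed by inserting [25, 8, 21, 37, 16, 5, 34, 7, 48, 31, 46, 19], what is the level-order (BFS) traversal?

Tree insertion order: [25, 8, 21, 37, 16, 5, 34, 7, 48, 31, 46, 19]
Tree (level-order array): [25, 8, 37, 5, 21, 34, 48, None, 7, 16, None, 31, None, 46, None, None, None, None, 19]
BFS from the root, enqueuing left then right child of each popped node:
  queue [25] -> pop 25, enqueue [8, 37], visited so far: [25]
  queue [8, 37] -> pop 8, enqueue [5, 21], visited so far: [25, 8]
  queue [37, 5, 21] -> pop 37, enqueue [34, 48], visited so far: [25, 8, 37]
  queue [5, 21, 34, 48] -> pop 5, enqueue [7], visited so far: [25, 8, 37, 5]
  queue [21, 34, 48, 7] -> pop 21, enqueue [16], visited so far: [25, 8, 37, 5, 21]
  queue [34, 48, 7, 16] -> pop 34, enqueue [31], visited so far: [25, 8, 37, 5, 21, 34]
  queue [48, 7, 16, 31] -> pop 48, enqueue [46], visited so far: [25, 8, 37, 5, 21, 34, 48]
  queue [7, 16, 31, 46] -> pop 7, enqueue [none], visited so far: [25, 8, 37, 5, 21, 34, 48, 7]
  queue [16, 31, 46] -> pop 16, enqueue [19], visited so far: [25, 8, 37, 5, 21, 34, 48, 7, 16]
  queue [31, 46, 19] -> pop 31, enqueue [none], visited so far: [25, 8, 37, 5, 21, 34, 48, 7, 16, 31]
  queue [46, 19] -> pop 46, enqueue [none], visited so far: [25, 8, 37, 5, 21, 34, 48, 7, 16, 31, 46]
  queue [19] -> pop 19, enqueue [none], visited so far: [25, 8, 37, 5, 21, 34, 48, 7, 16, 31, 46, 19]
Result: [25, 8, 37, 5, 21, 34, 48, 7, 16, 31, 46, 19]
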